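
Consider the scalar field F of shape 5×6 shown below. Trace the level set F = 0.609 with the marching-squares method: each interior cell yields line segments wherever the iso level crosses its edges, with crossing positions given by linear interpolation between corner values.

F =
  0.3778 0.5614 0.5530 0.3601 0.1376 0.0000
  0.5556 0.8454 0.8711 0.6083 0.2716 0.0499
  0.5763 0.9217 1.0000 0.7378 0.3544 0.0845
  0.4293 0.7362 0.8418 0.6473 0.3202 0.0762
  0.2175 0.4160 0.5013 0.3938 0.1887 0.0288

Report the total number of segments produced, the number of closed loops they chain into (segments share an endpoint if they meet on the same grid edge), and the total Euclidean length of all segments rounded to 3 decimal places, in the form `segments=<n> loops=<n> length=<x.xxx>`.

cell (0,0): code 0100 → (0.168,1.000)–(1.000,0.184)
cell (0,1): code 1100 → (0.176,2.000)–(0.168,1.000)
cell (0,2): code 1000 → (1.000,2.997)–(0.176,2.000)
cell (1,0): code 0110 → (1.000,0.184)–(2.000,0.095)
cell (1,2): code 1101 → (1.005,3.000)–(1.000,2.997)
cell (1,3): code 1000 → (2.000,3.336)–(1.005,3.000)
cell (2,0): code 0110 → (2.000,0.095)–(3.000,0.586)
cell (2,3): code 1001 → (3.000,3.117)–(2.000,3.336)
cell (3,0): code 0010 → (3.000,0.586)–(3.397,1.000)
cell (3,1): code 0011 → (3.397,1.000)–(3.684,2.000)
cell (3,2): code 0011 → (3.684,2.000)–(3.151,3.000)
cell (3,3): code 0001 → (3.151,3.000)–(3.000,3.117)
total: 12 segments, chained into 1 closed loop(s), length Σ = 10.595102

segments=12 loops=1 length=10.595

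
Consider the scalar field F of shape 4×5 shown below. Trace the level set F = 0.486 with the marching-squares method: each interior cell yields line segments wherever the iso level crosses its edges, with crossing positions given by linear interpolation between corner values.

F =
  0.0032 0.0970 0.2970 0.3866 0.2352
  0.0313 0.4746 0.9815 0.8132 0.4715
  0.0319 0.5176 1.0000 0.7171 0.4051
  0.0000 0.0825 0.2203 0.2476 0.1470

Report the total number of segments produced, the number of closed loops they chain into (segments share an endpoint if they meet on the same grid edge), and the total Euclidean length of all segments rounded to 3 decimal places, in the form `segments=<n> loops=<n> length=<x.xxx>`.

cell (0,1): code 0100 → (0.276,2.000)–(1.000,1.022)
cell (0,2): code 1100 → (0.233,3.000)–(0.276,2.000)
cell (0,3): code 1000 → (1.000,3.958)–(0.233,3.000)
cell (1,0): code 0100 → (1.265,1.000)–(2.000,0.935)
cell (1,1): code 1110 → (1.000,1.022)–(1.265,1.000)
cell (1,3): code 1001 → (2.000,3.741)–(1.000,3.958)
cell (2,0): code 0010 → (2.000,0.935)–(2.073,1.000)
cell (2,1): code 0011 → (2.073,1.000)–(2.659,2.000)
cell (2,2): code 0011 → (2.659,2.000)–(2.492,3.000)
cell (2,3): code 0001 → (2.492,3.000)–(2.000,3.741)
total: 10 segments, chained into 1 closed loop(s), length Σ = 8.631284

segments=10 loops=1 length=8.631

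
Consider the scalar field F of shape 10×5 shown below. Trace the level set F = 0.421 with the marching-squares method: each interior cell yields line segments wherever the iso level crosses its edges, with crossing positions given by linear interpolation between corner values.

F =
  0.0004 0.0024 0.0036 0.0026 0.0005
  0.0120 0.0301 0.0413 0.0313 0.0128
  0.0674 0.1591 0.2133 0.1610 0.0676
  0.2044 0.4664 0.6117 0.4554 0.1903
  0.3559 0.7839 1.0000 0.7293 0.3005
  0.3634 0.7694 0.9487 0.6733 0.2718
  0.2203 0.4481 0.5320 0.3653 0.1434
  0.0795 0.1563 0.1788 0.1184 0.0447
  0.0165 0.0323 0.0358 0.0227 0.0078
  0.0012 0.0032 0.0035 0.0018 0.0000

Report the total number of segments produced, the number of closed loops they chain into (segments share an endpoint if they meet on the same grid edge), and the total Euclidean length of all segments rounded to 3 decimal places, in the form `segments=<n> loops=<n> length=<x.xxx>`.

cell (2,0): code 0100 → (2.852,1.000)–(3.000,0.827)
cell (2,1): code 1100 → (2.521,2.000)–(2.852,1.000)
cell (2,2): code 1100 → (2.883,3.000)–(2.521,2.000)
cell (2,3): code 1000 → (3.000,3.130)–(2.883,3.000)
cell (3,0): code 0110 → (3.000,0.827)–(4.000,0.152)
cell (3,3): code 1001 → (4.000,3.719)–(3.000,3.130)
cell (4,0): code 0110 → (4.000,0.152)–(5.000,0.142)
cell (4,3): code 1001 → (5.000,3.628)–(4.000,3.719)
cell (5,0): code 0110 → (5.000,0.142)–(6.000,0.881)
cell (5,2): code 1011 → (6.000,2.666)–(5.819,3.000)
cell (5,3): code 0001 → (5.819,3.000)–(5.000,3.628)
cell (6,0): code 0010 → (6.000,0.881)–(6.093,1.000)
cell (6,1): code 0011 → (6.093,1.000)–(6.314,2.000)
cell (6,2): code 0001 → (6.314,2.000)–(6.000,2.666)
total: 14 segments, chained into 1 closed loop(s), length Σ = 11.457541

segments=14 loops=1 length=11.458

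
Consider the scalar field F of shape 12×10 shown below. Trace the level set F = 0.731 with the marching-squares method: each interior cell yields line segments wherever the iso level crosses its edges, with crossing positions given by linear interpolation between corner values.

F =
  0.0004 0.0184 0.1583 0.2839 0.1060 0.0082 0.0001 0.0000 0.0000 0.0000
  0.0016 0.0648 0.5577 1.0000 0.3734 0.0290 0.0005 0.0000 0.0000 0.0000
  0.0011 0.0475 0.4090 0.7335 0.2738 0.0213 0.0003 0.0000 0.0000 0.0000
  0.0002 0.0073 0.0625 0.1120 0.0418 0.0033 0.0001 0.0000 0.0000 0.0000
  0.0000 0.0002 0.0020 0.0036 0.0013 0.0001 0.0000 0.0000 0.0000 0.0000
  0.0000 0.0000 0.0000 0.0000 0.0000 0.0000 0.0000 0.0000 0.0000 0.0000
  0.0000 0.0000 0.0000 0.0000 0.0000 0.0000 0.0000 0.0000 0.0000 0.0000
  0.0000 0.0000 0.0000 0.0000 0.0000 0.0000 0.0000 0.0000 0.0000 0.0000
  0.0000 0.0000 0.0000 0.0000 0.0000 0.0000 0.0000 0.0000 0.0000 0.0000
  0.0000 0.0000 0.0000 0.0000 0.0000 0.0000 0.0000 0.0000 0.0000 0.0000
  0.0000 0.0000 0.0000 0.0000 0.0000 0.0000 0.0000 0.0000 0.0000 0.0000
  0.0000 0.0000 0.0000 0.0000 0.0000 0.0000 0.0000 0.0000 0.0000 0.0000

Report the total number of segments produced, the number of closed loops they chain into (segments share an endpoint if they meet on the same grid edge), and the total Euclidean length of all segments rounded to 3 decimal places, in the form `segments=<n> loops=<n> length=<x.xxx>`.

segments=6 loops=1 length=3.553

cell (0,2): code 0100 → (0.624,3.000)–(1.000,2.392)
cell (0,3): code 1000 → (1.000,3.429)–(0.624,3.000)
cell (1,2): code 0110 → (1.000,2.392)–(2.000,2.992)
cell (1,3): code 1001 → (2.000,3.005)–(1.000,3.429)
cell (2,2): code 0010 → (2.000,2.992)–(2.004,3.000)
cell (2,3): code 0001 → (2.004,3.000)–(2.000,3.005)
total: 6 segments, chained into 1 closed loop(s), length Σ = 3.553302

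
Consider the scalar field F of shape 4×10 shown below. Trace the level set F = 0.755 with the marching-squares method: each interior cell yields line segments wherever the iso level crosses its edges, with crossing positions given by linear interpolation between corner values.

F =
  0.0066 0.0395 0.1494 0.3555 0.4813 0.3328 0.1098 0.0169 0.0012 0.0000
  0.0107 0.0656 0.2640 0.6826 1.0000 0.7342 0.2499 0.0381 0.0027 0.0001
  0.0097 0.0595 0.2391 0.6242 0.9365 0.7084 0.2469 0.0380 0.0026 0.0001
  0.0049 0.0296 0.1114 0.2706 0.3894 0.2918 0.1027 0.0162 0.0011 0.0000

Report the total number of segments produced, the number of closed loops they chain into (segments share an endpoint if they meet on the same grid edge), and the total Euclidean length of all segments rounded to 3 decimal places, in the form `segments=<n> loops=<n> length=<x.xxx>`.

segments=6 loops=1 length=5.498

cell (0,3): code 0100 → (0.528,4.000)–(1.000,3.228)
cell (0,4): code 1000 → (1.000,4.922)–(0.528,4.000)
cell (1,3): code 0110 → (1.000,3.228)–(2.000,3.419)
cell (1,4): code 1001 → (2.000,4.796)–(1.000,4.922)
cell (2,3): code 0010 → (2.000,3.419)–(2.332,4.000)
cell (2,4): code 0001 → (2.332,4.000)–(2.000,4.796)
total: 6 segments, chained into 1 closed loop(s), length Σ = 5.497885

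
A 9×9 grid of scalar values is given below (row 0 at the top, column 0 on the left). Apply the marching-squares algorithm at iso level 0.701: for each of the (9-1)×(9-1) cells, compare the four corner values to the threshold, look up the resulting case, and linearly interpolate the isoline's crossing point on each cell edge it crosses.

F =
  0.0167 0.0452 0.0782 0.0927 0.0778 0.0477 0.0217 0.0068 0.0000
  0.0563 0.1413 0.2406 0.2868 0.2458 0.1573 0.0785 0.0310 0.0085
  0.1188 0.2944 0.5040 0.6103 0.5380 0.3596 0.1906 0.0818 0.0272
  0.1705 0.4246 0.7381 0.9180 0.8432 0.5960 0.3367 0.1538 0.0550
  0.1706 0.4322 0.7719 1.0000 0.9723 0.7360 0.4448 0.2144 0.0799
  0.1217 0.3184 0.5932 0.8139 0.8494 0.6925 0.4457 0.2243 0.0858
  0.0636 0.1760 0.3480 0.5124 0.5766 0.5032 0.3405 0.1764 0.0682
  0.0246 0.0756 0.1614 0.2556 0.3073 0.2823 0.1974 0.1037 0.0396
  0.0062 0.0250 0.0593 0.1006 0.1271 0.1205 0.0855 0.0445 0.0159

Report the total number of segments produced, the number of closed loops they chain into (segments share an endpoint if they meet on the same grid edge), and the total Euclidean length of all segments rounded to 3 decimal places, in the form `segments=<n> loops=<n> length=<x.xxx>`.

segments=14 loops=1 length=10.230

cell (2,1): code 0100 → (2.842,2.000)–(3.000,1.882)
cell (2,2): code 1100 → (2.295,3.000)–(2.842,2.000)
cell (2,3): code 1100 → (2.534,4.000)–(2.295,3.000)
cell (2,4): code 1000 → (3.000,4.575)–(2.534,4.000)
cell (3,1): code 0110 → (3.000,1.882)–(4.000,1.791)
cell (3,4): code 1101 → (3.750,5.000)–(3.000,4.575)
cell (3,5): code 1000 → (4.000,5.120)–(3.750,5.000)
cell (4,1): code 0010 → (4.000,1.791)–(4.397,2.000)
cell (4,2): code 0111 → (4.397,2.000)–(5.000,2.488)
cell (4,4): code 1011 → (5.000,4.946)–(4.805,5.000)
cell (4,5): code 0001 → (4.805,5.000)–(4.000,5.120)
cell (5,2): code 0010 → (5.000,2.488)–(5.374,3.000)
cell (5,3): code 0011 → (5.374,3.000)–(5.544,4.000)
cell (5,4): code 0001 → (5.544,4.000)–(5.000,4.946)
total: 14 segments, chained into 1 closed loop(s), length Σ = 10.229527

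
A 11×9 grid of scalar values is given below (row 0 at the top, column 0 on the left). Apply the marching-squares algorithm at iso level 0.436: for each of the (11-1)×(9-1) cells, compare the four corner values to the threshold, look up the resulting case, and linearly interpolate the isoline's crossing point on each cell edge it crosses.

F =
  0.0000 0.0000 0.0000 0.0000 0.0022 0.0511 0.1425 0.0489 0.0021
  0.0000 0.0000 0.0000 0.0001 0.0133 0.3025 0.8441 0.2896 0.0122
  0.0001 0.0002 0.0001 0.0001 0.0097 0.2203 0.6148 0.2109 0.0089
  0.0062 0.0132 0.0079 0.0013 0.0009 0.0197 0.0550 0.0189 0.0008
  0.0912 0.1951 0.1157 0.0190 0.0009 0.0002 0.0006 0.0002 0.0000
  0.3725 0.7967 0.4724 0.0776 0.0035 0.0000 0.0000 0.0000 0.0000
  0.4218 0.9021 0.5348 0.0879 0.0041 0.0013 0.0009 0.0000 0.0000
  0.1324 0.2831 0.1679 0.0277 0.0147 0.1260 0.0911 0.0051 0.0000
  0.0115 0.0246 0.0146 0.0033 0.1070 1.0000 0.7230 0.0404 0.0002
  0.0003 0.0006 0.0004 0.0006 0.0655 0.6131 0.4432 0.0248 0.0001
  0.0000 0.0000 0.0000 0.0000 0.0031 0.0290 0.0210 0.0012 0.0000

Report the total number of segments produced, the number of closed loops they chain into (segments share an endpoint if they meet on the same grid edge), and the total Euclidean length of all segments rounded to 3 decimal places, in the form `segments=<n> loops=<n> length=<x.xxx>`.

cell (0,5): code 0100 → (0.418,6.000)–(1.000,5.246)
cell (0,6): code 1000 → (1.000,6.736)–(0.418,6.000)
cell (1,5): code 0110 → (1.000,5.246)–(2.000,5.547)
cell (1,6): code 1001 → (2.000,6.443)–(1.000,6.736)
cell (2,5): code 0010 → (2.000,5.547)–(2.319,6.000)
cell (2,6): code 0001 → (2.319,6.000)–(2.000,6.443)
cell (4,0): code 0100 → (4.400,1.000)–(5.000,0.150)
cell (4,1): code 1100 → (4.898,2.000)–(4.400,1.000)
cell (4,2): code 1000 → (5.000,2.092)–(4.898,2.000)
cell (5,0): code 0110 → (5.000,0.150)–(6.000,0.030)
cell (5,2): code 1001 → (6.000,2.221)–(5.000,2.092)
cell (6,0): code 0010 → (6.000,0.030)–(6.753,1.000)
cell (6,1): code 0011 → (6.753,1.000)–(6.269,2.000)
cell (6,2): code 0001 → (6.269,2.000)–(6.000,2.221)
cell (7,4): code 0100 → (7.355,5.000)–(8.000,4.368)
cell (7,5): code 1100 → (7.546,6.000)–(7.355,5.000)
cell (7,6): code 1000 → (8.000,6.420)–(7.546,6.000)
cell (8,4): code 0110 → (8.000,4.368)–(9.000,4.677)
cell (8,6): code 1001 → (9.000,6.017)–(8.000,6.420)
cell (9,4): code 0010 → (9.000,4.677)–(9.303,5.000)
cell (9,5): code 0011 → (9.303,5.000)–(9.017,6.000)
cell (9,6): code 0001 → (9.017,6.000)–(9.000,6.017)
total: 22 segments, chained into 3 closed loop(s), length Σ = 18.246771

segments=22 loops=3 length=18.247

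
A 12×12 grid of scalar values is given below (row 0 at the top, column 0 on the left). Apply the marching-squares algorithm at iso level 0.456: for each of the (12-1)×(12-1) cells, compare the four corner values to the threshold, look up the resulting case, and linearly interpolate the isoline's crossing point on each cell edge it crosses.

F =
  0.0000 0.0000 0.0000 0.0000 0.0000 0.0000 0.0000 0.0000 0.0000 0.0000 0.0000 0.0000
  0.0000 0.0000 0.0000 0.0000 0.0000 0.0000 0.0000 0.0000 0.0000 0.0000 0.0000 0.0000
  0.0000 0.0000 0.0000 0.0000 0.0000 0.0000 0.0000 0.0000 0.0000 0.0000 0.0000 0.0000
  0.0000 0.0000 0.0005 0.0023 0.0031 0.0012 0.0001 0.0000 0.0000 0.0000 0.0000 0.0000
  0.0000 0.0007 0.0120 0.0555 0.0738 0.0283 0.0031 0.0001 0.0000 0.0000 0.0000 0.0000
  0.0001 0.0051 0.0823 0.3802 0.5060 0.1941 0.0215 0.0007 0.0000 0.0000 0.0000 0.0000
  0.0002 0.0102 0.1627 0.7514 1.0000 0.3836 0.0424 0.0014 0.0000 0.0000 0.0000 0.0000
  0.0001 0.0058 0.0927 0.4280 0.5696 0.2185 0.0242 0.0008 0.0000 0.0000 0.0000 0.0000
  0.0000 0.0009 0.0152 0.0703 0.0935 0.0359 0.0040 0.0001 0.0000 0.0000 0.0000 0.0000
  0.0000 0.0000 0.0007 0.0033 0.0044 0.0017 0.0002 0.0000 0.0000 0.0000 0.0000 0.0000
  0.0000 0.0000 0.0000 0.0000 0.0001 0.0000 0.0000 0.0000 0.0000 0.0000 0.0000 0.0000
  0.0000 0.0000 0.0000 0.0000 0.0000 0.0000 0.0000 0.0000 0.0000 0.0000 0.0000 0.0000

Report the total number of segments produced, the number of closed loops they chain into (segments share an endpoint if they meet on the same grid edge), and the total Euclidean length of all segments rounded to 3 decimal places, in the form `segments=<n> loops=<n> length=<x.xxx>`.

segments=10 loops=1 length=7.065

cell (4,3): code 0100 → (4.884,4.000)–(5.000,3.603)
cell (4,4): code 1000 → (5.000,4.160)–(4.884,4.000)
cell (5,2): code 0100 → (5.204,3.000)–(6.000,2.498)
cell (5,3): code 1110 → (5.000,3.603)–(5.204,3.000)
cell (5,4): code 1001 → (6.000,4.883)–(5.000,4.160)
cell (6,2): code 0010 → (6.000,2.498)–(6.913,3.000)
cell (6,3): code 0111 → (6.913,3.000)–(7.000,3.198)
cell (6,4): code 1001 → (7.000,4.324)–(6.000,4.883)
cell (7,3): code 0010 → (7.000,3.198)–(7.239,4.000)
cell (7,4): code 0001 → (7.239,4.000)–(7.000,4.324)
total: 10 segments, chained into 1 closed loop(s), length Σ = 7.064854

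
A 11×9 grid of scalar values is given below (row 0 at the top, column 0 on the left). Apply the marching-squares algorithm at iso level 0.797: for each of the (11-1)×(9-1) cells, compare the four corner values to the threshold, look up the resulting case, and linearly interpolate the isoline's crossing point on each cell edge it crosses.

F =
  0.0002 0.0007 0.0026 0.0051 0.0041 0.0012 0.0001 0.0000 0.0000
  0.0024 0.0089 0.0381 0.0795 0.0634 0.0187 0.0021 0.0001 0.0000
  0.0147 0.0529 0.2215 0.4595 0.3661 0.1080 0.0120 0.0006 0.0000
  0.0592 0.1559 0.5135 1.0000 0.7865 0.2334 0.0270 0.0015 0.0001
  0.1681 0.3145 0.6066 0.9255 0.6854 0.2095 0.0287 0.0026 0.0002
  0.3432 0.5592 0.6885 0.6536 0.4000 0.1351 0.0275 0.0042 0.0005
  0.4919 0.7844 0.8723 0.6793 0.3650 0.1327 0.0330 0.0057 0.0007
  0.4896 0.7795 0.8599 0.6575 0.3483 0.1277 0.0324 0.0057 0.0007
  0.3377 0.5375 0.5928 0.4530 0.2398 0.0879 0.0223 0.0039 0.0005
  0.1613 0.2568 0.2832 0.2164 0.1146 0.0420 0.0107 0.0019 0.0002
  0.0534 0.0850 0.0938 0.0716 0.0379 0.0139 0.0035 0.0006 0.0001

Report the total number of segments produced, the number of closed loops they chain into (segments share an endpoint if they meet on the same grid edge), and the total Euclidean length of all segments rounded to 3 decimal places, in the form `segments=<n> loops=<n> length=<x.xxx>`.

cell (2,2): code 0100 → (2.624,3.000)–(3.000,2.583)
cell (2,3): code 1000 → (3.000,3.951)–(2.624,3.000)
cell (3,2): code 0110 → (3.000,2.583)–(4.000,2.597)
cell (3,3): code 1001 → (4.000,3.535)–(3.000,3.951)
cell (4,2): code 0010 → (4.000,2.597)–(4.473,3.000)
cell (4,3): code 0001 → (4.473,3.000)–(4.000,3.535)
cell (5,1): code 0100 → (5.590,2.000)–(6.000,1.143)
cell (5,2): code 1000 → (6.000,2.390)–(5.590,2.000)
cell (6,1): code 0110 → (6.000,1.143)–(7.000,1.218)
cell (6,2): code 1001 → (7.000,2.311)–(6.000,2.390)
cell (7,1): code 0010 → (7.000,1.218)–(7.235,2.000)
cell (7,2): code 0001 → (7.235,2.000)–(7.000,2.311)
total: 12 segments, chained into 2 closed loop(s), length Σ = 9.729951

segments=12 loops=2 length=9.730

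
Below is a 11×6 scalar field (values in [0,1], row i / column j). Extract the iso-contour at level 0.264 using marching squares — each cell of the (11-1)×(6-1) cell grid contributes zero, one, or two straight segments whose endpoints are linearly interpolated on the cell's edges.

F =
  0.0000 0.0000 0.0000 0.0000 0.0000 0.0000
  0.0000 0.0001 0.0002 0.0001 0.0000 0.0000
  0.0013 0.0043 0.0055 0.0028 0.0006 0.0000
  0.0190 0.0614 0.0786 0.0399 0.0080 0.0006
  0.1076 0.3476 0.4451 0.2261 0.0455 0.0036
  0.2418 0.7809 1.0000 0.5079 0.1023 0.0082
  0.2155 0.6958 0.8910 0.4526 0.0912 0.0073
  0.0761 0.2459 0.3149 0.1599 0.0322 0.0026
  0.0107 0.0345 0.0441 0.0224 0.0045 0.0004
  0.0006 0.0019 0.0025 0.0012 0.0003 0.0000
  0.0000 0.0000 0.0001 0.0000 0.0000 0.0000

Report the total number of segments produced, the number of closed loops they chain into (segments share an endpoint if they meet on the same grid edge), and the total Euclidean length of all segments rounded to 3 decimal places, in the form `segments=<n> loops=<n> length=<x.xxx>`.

cell (3,0): code 0100 → (3.708,1.000)–(4.000,0.652)
cell (3,1): code 1100 → (3.506,2.000)–(3.708,1.000)
cell (3,2): code 1000 → (4.000,2.827)–(3.506,2.000)
cell (4,0): code 0110 → (4.000,0.652)–(5.000,0.041)
cell (4,2): code 1101 → (4.134,3.000)–(4.000,2.827)
cell (4,3): code 1000 → (5.000,3.601)–(4.134,3.000)
cell (5,0): code 0110 → (5.000,0.041)–(6.000,0.101)
cell (5,3): code 1001 → (6.000,3.522)–(5.000,3.601)
cell (6,0): code 0010 → (6.000,0.101)–(6.960,1.000)
cell (6,1): code 0111 → (6.960,1.000)–(7.000,1.262)
cell (6,2): code 1011 → (7.000,2.328)–(6.644,3.000)
cell (6,3): code 0001 → (6.644,3.000)–(6.000,3.522)
cell (7,1): code 0010 → (7.000,1.262)–(7.188,2.000)
cell (7,2): code 0001 → (7.188,2.000)–(7.000,2.328)
total: 14 segments, chained into 1 closed loop(s), length Σ = 11.196978

segments=14 loops=1 length=11.197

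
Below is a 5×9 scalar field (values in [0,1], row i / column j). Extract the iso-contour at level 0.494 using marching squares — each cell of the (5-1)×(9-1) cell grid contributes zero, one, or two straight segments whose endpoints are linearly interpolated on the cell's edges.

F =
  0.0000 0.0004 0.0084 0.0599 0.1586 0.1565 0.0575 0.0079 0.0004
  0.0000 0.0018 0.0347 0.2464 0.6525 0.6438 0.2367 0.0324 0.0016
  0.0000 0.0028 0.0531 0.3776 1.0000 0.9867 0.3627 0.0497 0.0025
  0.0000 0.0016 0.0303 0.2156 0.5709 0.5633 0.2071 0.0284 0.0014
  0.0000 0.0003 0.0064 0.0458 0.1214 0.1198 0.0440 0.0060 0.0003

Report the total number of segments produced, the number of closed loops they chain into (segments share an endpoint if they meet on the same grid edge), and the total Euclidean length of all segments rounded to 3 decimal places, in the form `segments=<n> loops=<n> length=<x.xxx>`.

segments=10 loops=1 length=8.009

cell (0,3): code 0100 → (0.679,4.000)–(1.000,3.610)
cell (0,4): code 1100 → (0.693,5.000)–(0.679,4.000)
cell (0,5): code 1000 → (1.000,5.368)–(0.693,5.000)
cell (1,3): code 0110 → (1.000,3.610)–(2.000,3.187)
cell (1,5): code 1001 → (2.000,5.790)–(1.000,5.368)
cell (2,3): code 0110 → (2.000,3.187)–(3.000,3.784)
cell (2,5): code 1001 → (3.000,5.195)–(2.000,5.790)
cell (3,3): code 0010 → (3.000,3.784)–(3.171,4.000)
cell (3,4): code 0011 → (3.171,4.000)–(3.156,5.000)
cell (3,5): code 0001 → (3.156,5.000)–(3.000,5.195)
total: 10 segments, chained into 1 closed loop(s), length Σ = 8.009357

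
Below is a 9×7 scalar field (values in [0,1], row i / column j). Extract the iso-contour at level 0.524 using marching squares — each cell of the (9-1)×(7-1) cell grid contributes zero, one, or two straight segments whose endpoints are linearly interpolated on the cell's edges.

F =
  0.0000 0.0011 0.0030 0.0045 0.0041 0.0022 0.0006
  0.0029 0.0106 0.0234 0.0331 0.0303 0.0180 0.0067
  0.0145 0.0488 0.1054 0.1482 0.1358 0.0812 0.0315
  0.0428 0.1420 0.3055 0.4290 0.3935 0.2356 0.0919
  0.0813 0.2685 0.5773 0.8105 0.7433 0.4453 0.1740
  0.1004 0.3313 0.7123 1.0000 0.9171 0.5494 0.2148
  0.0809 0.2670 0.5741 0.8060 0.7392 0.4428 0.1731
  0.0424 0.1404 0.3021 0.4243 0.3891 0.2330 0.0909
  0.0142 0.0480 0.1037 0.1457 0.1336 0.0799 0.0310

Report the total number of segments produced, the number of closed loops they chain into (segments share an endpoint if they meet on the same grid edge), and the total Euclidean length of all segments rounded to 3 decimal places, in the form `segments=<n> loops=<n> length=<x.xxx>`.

segments=14 loops=1 length=10.948

cell (3,1): code 0100 → (3.804,2.000)–(4.000,1.827)
cell (3,2): code 1100 → (3.249,3.000)–(3.804,2.000)
cell (3,3): code 1100 → (3.373,4.000)–(3.249,3.000)
cell (3,4): code 1000 → (4.000,4.736)–(3.373,4.000)
cell (4,1): code 0110 → (4.000,1.827)–(5.000,1.506)
cell (4,4): code 1101 → (4.756,5.000)–(4.000,4.736)
cell (4,5): code 1000 → (5.000,5.076)–(4.756,5.000)
cell (5,1): code 0110 → (5.000,1.506)–(6.000,1.837)
cell (5,4): code 1011 → (6.000,4.726)–(5.238,5.000)
cell (5,5): code 0001 → (5.238,5.000)–(5.000,5.076)
cell (6,1): code 0010 → (6.000,1.837)–(6.184,2.000)
cell (6,2): code 0011 → (6.184,2.000)–(6.739,3.000)
cell (6,3): code 0011 → (6.739,3.000)–(6.615,4.000)
cell (6,4): code 0001 → (6.615,4.000)–(6.000,4.726)
total: 14 segments, chained into 1 closed loop(s), length Σ = 10.947546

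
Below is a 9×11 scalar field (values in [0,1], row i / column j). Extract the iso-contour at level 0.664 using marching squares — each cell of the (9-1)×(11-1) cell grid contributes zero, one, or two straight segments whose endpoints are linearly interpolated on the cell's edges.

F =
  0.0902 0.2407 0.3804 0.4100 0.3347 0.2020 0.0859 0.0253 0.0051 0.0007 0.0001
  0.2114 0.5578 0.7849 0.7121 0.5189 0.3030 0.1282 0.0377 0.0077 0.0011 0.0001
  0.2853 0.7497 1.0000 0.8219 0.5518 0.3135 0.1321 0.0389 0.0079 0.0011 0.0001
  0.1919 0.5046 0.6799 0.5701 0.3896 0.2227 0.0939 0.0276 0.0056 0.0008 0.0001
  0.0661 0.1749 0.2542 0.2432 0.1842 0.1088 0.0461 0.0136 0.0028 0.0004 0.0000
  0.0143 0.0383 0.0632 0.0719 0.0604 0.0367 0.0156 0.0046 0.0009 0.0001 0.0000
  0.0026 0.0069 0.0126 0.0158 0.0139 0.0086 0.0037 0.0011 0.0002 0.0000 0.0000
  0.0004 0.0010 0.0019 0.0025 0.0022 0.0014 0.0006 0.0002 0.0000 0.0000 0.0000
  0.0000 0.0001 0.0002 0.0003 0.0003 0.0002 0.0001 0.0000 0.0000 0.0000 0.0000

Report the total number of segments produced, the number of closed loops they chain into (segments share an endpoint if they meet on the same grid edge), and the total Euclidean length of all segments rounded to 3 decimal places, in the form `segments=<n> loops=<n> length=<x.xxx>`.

cell (0,1): code 0100 → (0.701,2.000)–(1.000,1.468)
cell (0,2): code 1100 → (0.841,3.000)–(0.701,2.000)
cell (0,3): code 1000 → (1.000,3.249)–(0.841,3.000)
cell (1,0): code 0100 → (1.553,1.000)–(2.000,0.815)
cell (1,1): code 1110 → (1.000,1.468)–(1.553,1.000)
cell (1,3): code 1001 → (2.000,3.585)–(1.000,3.249)
cell (2,0): code 0010 → (2.000,0.815)–(2.350,1.000)
cell (2,1): code 0111 → (2.350,1.000)–(3.000,1.909)
cell (2,2): code 1011 → (3.000,2.145)–(2.627,3.000)
cell (2,3): code 0001 → (2.627,3.000)–(2.000,3.585)
cell (3,1): code 0010 → (3.000,1.909)–(3.037,2.000)
cell (3,2): code 0001 → (3.037,2.000)–(3.000,2.145)
total: 12 segments, chained into 1 closed loop(s), length Σ = 7.729541

segments=12 loops=1 length=7.730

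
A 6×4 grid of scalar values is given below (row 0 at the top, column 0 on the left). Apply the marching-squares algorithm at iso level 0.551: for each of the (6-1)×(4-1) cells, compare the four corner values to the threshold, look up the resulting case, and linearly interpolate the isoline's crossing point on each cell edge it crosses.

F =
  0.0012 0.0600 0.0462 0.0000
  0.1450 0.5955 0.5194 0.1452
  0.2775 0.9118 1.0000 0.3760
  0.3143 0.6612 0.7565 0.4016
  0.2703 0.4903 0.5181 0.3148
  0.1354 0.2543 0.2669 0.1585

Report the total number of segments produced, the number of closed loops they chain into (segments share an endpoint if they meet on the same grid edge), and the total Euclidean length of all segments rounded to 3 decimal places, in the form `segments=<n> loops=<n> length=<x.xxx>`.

cell (0,0): code 0100 → (0.917,1.000)–(1.000,0.901)
cell (0,1): code 1000 → (1.000,1.585)–(0.917,1.000)
cell (1,0): code 0110 → (1.000,0.901)–(2.000,0.431)
cell (1,1): code 1101 → (1.066,2.000)–(1.000,1.585)
cell (1,2): code 1000 → (2.000,2.720)–(1.066,2.000)
cell (2,0): code 0110 → (2.000,0.431)–(3.000,0.682)
cell (2,2): code 1001 → (3.000,2.579)–(2.000,2.720)
cell (3,0): code 0010 → (3.000,0.682)–(3.645,1.000)
cell (3,1): code 0011 → (3.645,1.000)–(3.862,2.000)
cell (3,2): code 0001 → (3.862,2.000)–(3.000,2.579)
total: 10 segments, chained into 1 closed loop(s), length Σ = 8.245756

segments=10 loops=1 length=8.246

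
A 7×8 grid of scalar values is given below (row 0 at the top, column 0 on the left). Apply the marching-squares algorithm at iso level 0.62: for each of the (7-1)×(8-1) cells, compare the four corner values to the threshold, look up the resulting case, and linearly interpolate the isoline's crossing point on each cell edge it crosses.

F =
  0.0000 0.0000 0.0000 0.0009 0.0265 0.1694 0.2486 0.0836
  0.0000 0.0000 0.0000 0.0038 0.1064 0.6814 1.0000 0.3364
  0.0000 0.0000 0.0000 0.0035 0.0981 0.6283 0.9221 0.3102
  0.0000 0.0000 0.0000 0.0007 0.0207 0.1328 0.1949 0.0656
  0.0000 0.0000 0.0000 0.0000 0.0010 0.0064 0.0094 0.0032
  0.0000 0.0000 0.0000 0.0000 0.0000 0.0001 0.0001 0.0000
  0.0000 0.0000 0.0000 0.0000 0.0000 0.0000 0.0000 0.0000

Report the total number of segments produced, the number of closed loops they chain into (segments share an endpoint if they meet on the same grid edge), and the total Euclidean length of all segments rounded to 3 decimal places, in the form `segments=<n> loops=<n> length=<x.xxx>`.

cell (0,4): code 0100 → (0.880,5.000)–(1.000,4.893)
cell (0,5): code 1100 → (0.494,6.000)–(0.880,5.000)
cell (0,6): code 1000 → (1.000,6.573)–(0.494,6.000)
cell (1,4): code 0110 → (1.000,4.893)–(2.000,4.984)
cell (1,6): code 1001 → (2.000,6.494)–(1.000,6.573)
cell (2,4): code 0010 → (2.000,4.984)–(2.017,5.000)
cell (2,5): code 0011 → (2.017,5.000)–(2.415,6.000)
cell (2,6): code 0001 → (2.415,6.000)–(2.000,6.494)
total: 8 segments, chained into 1 closed loop(s), length Σ = 5.748353

segments=8 loops=1 length=5.748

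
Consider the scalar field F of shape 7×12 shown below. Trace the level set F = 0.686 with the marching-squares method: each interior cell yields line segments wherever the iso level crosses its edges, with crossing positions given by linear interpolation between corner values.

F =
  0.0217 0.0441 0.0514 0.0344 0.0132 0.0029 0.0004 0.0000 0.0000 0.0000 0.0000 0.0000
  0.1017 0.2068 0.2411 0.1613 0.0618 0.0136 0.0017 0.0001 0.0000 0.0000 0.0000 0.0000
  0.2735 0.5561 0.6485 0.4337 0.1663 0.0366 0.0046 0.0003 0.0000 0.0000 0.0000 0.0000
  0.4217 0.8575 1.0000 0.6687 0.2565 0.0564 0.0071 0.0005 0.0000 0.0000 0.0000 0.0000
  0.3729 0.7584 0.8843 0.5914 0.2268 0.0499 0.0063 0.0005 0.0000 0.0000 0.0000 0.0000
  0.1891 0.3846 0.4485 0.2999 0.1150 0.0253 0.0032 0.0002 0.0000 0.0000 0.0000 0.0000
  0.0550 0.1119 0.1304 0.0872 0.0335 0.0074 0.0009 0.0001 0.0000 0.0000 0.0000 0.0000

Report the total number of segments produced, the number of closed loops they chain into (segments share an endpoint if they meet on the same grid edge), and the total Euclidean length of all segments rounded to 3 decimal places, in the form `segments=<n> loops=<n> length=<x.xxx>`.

cell (2,0): code 0100 → (2.431,1.000)–(3.000,0.606)
cell (2,1): code 1100 → (2.107,2.000)–(2.431,1.000)
cell (2,2): code 1000 → (3.000,2.948)–(2.107,2.000)
cell (3,0): code 0110 → (3.000,0.606)–(4.000,0.812)
cell (3,2): code 1001 → (4.000,2.677)–(3.000,2.948)
cell (4,0): code 0010 → (4.000,0.812)–(4.194,1.000)
cell (4,1): code 0011 → (4.194,1.000)–(4.455,2.000)
cell (4,2): code 0001 → (4.455,2.000)–(4.000,2.677)
total: 8 segments, chained into 1 closed loop(s), length Σ = 7.221578

segments=8 loops=1 length=7.222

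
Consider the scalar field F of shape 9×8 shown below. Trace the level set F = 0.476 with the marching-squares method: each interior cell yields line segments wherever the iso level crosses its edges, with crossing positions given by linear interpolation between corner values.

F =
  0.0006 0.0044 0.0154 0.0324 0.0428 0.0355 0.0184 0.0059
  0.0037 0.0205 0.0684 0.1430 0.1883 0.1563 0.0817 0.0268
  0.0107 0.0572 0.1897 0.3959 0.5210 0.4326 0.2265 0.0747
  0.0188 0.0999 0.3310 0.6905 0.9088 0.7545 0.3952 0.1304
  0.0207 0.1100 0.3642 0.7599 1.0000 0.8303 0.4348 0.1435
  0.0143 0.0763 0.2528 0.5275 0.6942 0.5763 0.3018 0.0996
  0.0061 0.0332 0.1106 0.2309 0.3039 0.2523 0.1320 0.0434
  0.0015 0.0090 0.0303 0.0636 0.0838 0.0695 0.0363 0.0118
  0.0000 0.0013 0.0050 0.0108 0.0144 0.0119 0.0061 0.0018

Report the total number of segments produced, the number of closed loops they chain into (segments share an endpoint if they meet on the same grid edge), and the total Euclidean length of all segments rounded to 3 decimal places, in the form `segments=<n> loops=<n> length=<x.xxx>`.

cell (1,3): code 0100 → (1.865,4.000)–(2.000,3.640)
cell (1,4): code 1000 → (2.000,4.509)–(1.865,4.000)
cell (2,2): code 0100 → (2.272,3.000)–(3.000,2.403)
cell (2,3): code 1110 → (2.000,3.640)–(2.272,3.000)
cell (2,4): code 1101 → (2.135,5.000)–(2.000,4.509)
cell (2,5): code 1000 → (3.000,5.775)–(2.135,5.000)
cell (3,2): code 0110 → (3.000,2.403)–(4.000,2.283)
cell (3,5): code 1001 → (4.000,5.896)–(3.000,5.775)
cell (4,2): code 0110 → (4.000,2.283)–(5.000,2.813)
cell (4,5): code 1001 → (5.000,5.365)–(4.000,5.896)
cell (5,2): code 0010 → (5.000,2.813)–(5.174,3.000)
cell (5,3): code 0011 → (5.174,3.000)–(5.559,4.000)
cell (5,4): code 0011 → (5.559,4.000)–(5.310,5.000)
cell (5,5): code 0001 → (5.310,5.000)–(5.000,5.365)
total: 14 segments, chained into 1 closed loop(s), length Σ = 11.333779

segments=14 loops=1 length=11.334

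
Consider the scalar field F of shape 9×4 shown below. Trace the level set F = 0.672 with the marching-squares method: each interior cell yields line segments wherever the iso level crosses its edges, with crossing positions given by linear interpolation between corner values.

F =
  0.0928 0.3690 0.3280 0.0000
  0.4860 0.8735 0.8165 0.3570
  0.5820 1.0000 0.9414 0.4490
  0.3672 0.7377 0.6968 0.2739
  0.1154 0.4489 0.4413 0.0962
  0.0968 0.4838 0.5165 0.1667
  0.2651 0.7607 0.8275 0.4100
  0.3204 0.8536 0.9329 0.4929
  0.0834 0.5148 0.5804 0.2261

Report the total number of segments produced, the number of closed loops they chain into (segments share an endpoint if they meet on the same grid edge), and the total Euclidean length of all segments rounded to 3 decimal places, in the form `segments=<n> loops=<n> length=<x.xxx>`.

segments=18 loops=2 length=14.495

cell (0,0): code 0100 → (0.601,1.000)–(1.000,0.480)
cell (0,1): code 1100 → (0.704,2.000)–(0.601,1.000)
cell (0,2): code 1000 → (1.000,2.314)–(0.704,2.000)
cell (1,0): code 0110 → (1.000,0.480)–(2.000,0.215)
cell (1,2): code 1001 → (2.000,2.547)–(1.000,2.314)
cell (2,0): code 0110 → (2.000,0.215)–(3.000,0.823)
cell (2,2): code 1001 → (3.000,2.059)–(2.000,2.547)
cell (3,0): code 0010 → (3.000,0.823)–(3.227,1.000)
cell (3,1): code 0011 → (3.227,1.000)–(3.097,2.000)
cell (3,2): code 0001 → (3.097,2.000)–(3.000,2.059)
cell (5,0): code 0100 → (5.680,1.000)–(6.000,0.821)
cell (5,1): code 1100 → (5.500,2.000)–(5.680,1.000)
cell (5,2): code 1000 → (6.000,2.372)–(5.500,2.000)
cell (6,0): code 0110 → (6.000,0.821)–(7.000,0.659)
cell (6,2): code 1001 → (7.000,2.593)–(6.000,2.372)
cell (7,0): code 0010 → (7.000,0.659)–(7.536,1.000)
cell (7,1): code 0011 → (7.536,1.000)–(7.740,2.000)
cell (7,2): code 0001 → (7.740,2.000)–(7.000,2.593)
total: 18 segments, chained into 2 closed loop(s), length Σ = 14.494629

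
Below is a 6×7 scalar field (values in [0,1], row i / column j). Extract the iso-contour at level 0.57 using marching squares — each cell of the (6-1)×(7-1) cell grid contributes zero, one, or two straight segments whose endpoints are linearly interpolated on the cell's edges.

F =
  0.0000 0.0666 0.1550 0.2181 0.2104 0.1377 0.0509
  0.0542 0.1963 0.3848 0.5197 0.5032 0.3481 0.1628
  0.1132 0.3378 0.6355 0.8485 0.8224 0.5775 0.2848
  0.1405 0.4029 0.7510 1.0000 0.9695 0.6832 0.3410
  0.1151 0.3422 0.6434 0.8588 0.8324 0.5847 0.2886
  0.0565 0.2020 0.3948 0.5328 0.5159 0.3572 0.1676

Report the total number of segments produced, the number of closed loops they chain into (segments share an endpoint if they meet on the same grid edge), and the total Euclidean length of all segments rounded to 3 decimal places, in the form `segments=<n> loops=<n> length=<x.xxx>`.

cell (1,1): code 0100 → (1.739,2.000)–(2.000,1.780)
cell (1,2): code 1100 → (1.153,3.000)–(1.739,2.000)
cell (1,3): code 1100 → (1.209,4.000)–(1.153,3.000)
cell (1,4): code 1100 → (1.967,5.000)–(1.209,4.000)
cell (1,5): code 1000 → (2.000,5.026)–(1.967,5.000)
cell (2,1): code 0110 → (2.000,1.780)–(3.000,1.480)
cell (2,5): code 1001 → (3.000,5.331)–(2.000,5.026)
cell (3,1): code 0110 → (3.000,1.480)–(4.000,1.756)
cell (3,5): code 1001 → (4.000,5.050)–(3.000,5.331)
cell (4,1): code 0010 → (4.000,1.756)–(4.295,2.000)
cell (4,2): code 0011 → (4.295,2.000)–(4.886,3.000)
cell (4,3): code 0011 → (4.886,3.000)–(4.829,4.000)
cell (4,4): code 0011 → (4.829,4.000)–(4.065,5.000)
cell (4,5): code 0001 → (4.065,5.000)–(4.000,5.050)
total: 14 segments, chained into 1 closed loop(s), length Σ = 11.850286

segments=14 loops=1 length=11.850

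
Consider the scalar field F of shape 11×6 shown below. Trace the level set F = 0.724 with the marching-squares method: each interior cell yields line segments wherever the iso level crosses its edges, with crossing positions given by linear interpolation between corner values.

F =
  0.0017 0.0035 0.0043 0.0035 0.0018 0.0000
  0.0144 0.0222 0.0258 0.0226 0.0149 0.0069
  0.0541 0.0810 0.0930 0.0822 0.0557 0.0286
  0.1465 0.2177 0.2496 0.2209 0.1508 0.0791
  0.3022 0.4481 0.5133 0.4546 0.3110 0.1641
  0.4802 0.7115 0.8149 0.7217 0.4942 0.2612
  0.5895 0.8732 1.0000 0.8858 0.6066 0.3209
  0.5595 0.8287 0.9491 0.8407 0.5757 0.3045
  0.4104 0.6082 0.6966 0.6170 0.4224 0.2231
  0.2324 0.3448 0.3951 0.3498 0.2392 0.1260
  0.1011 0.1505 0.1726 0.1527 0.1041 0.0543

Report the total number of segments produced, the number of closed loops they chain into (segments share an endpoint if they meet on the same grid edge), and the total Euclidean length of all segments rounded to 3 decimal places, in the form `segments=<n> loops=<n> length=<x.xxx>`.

segments=12 loops=1 length=9.793

cell (4,1): code 0100 → (4.699,2.000)–(5.000,1.121)
cell (4,2): code 1000 → (5.000,2.975)–(4.699,2.000)
cell (5,0): code 0100 → (5.077,1.000)–(6.000,0.474)
cell (5,1): code 1110 → (5.000,1.121)–(5.077,1.000)
cell (5,2): code 1101 → (5.014,3.000)–(5.000,2.975)
cell (5,3): code 1000 → (6.000,3.580)–(5.014,3.000)
cell (6,0): code 0110 → (6.000,0.474)–(7.000,0.611)
cell (6,3): code 1001 → (7.000,3.440)–(6.000,3.580)
cell (7,0): code 0010 → (7.000,0.611)–(7.475,1.000)
cell (7,1): code 0011 → (7.475,1.000)–(7.891,2.000)
cell (7,2): code 0011 → (7.891,2.000)–(7.522,3.000)
cell (7,3): code 0001 → (7.522,3.000)–(7.000,3.440)
total: 12 segments, chained into 1 closed loop(s), length Σ = 9.792741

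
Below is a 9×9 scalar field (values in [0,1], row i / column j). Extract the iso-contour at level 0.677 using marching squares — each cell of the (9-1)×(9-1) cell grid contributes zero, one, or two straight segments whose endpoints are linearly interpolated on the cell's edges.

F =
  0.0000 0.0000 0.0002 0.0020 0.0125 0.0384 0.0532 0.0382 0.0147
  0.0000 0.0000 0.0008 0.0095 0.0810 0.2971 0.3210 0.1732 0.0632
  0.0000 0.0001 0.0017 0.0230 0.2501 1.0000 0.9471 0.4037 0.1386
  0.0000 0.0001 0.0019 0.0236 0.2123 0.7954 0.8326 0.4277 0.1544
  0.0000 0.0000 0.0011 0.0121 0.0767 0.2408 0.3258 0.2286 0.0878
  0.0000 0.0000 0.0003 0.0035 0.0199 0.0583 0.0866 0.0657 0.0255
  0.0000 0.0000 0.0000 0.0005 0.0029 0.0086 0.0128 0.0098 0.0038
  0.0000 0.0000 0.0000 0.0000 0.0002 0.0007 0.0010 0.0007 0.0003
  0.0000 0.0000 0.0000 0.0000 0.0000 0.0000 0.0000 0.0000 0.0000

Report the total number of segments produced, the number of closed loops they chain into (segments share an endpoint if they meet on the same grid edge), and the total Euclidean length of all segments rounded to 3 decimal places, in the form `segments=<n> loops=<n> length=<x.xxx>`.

cell (1,4): code 0100 → (1.540,5.000)–(2.000,4.569)
cell (1,5): code 1100 → (1.569,6.000)–(1.540,5.000)
cell (1,6): code 1000 → (2.000,6.497)–(1.569,6.000)
cell (2,4): code 0110 → (2.000,4.569)–(3.000,4.797)
cell (2,6): code 1001 → (3.000,6.384)–(2.000,6.497)
cell (3,4): code 0010 → (3.000,4.797)–(3.213,5.000)
cell (3,5): code 0011 → (3.213,5.000)–(3.307,6.000)
cell (3,6): code 0001 → (3.307,6.000)–(3.000,6.384)
total: 8 segments, chained into 1 closed loop(s), length Σ = 6.111185

segments=8 loops=1 length=6.111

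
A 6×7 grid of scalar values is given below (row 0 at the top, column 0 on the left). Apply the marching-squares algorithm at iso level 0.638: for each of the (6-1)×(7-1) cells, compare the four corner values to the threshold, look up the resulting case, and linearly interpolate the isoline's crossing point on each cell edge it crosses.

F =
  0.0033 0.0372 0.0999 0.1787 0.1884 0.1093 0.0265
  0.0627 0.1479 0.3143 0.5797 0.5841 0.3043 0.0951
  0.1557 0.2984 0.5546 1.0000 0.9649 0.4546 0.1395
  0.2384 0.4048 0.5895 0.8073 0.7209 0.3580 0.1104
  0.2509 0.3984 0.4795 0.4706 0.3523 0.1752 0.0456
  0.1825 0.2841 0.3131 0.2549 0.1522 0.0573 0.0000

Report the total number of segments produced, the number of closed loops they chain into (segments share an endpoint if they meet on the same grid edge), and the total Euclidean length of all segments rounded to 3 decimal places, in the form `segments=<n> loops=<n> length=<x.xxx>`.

segments=8 loops=1 length=7.622

cell (1,2): code 0100 → (1.139,3.000)–(2.000,2.187)
cell (1,3): code 1100 → (1.142,4.000)–(1.139,3.000)
cell (1,4): code 1000 → (2.000,4.641)–(1.142,4.000)
cell (2,2): code 0110 → (2.000,2.187)–(3.000,2.223)
cell (2,4): code 1001 → (3.000,4.228)–(2.000,4.641)
cell (3,2): code 0010 → (3.000,2.223)–(3.503,3.000)
cell (3,3): code 0011 → (3.503,3.000)–(3.225,4.000)
cell (3,4): code 0001 → (3.225,4.000)–(3.000,4.228)
total: 8 segments, chained into 1 closed loop(s), length Σ = 7.621840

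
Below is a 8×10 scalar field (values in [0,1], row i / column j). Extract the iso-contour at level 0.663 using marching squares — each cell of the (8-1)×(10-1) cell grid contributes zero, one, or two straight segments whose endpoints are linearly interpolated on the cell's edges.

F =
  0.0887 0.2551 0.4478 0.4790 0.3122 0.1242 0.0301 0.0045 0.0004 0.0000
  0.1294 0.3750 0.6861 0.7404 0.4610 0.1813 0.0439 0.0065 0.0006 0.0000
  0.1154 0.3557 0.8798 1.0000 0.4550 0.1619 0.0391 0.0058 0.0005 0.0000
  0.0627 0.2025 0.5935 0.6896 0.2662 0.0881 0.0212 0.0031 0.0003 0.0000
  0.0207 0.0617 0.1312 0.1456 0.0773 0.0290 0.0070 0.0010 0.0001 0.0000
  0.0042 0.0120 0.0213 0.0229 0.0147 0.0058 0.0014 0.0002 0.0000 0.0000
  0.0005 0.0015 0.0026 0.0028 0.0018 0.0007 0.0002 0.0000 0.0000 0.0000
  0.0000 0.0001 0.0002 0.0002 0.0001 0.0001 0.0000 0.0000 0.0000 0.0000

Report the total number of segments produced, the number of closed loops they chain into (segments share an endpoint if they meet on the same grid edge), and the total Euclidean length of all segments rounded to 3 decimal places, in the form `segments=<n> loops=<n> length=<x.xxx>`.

segments=10 loops=1 length=6.790

cell (0,1): code 0100 → (0.903,2.000)–(1.000,1.926)
cell (0,2): code 1100 → (0.704,3.000)–(0.903,2.000)
cell (0,3): code 1000 → (1.000,3.277)–(0.704,3.000)
cell (1,1): code 0110 → (1.000,1.926)–(2.000,1.586)
cell (1,3): code 1001 → (2.000,3.618)–(1.000,3.277)
cell (2,1): code 0010 → (2.000,1.586)–(2.757,2.000)
cell (2,2): code 0111 → (2.757,2.000)–(3.000,2.723)
cell (2,3): code 1001 → (3.000,3.063)–(2.000,3.618)
cell (3,2): code 0010 → (3.000,2.723)–(3.049,3.000)
cell (3,3): code 0001 → (3.049,3.000)–(3.000,3.063)
total: 10 segments, chained into 1 closed loop(s), length Σ = 6.790267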